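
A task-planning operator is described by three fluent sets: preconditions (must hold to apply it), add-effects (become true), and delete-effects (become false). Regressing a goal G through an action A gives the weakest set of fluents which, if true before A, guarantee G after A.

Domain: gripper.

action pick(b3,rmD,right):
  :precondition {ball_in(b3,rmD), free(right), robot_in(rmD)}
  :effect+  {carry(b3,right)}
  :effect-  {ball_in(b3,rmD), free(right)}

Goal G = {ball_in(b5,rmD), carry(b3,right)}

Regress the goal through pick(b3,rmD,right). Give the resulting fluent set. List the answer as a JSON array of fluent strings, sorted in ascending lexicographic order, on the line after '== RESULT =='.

Regress:
  G ∩ del = {}  (empty — regression defined)
  G \ add = {ball_in(b5,rmD), carry(b3,right)} \ {carry(b3,right)} = {ball_in(b5,rmD)}
  ∪ pre   = {ball_in(b5,rmD)} ∪ {ball_in(b3,rmD), free(right), robot_in(rmD)}
          = {ball_in(b3,rmD), ball_in(b5,rmD), free(right), robot_in(rmD)}

== RESULT ==
["ball_in(b3,rmD)", "ball_in(b5,rmD)", "free(right)", "robot_in(rmD)"]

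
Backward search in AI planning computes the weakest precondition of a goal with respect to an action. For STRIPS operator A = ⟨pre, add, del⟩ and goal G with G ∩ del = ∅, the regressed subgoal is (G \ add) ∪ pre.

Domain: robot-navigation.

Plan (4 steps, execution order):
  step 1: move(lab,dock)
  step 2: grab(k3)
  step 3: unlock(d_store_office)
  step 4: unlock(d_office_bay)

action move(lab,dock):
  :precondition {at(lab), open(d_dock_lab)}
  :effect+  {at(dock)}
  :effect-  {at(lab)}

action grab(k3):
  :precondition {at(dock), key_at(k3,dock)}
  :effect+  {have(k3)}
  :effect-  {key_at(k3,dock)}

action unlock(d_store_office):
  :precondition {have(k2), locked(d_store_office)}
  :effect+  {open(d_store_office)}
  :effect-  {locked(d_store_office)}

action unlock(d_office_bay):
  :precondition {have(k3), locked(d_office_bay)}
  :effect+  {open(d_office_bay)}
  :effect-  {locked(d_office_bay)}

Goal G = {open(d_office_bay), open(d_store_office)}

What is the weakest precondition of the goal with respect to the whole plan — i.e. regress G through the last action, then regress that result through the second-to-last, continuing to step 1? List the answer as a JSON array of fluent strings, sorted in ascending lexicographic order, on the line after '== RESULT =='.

Regress step by step:
  through step 4 (unlock(d_office_bay)): drop {open(d_office_bay)}, keep {open(d_store_office)}, require {have(k3), locked(d_office_bay)}
    → {have(k3), locked(d_office_bay), open(d_store_office)}
  through step 3 (unlock(d_store_office)): drop {open(d_store_office)}, keep {have(k3), locked(d_office_bay)}, require {have(k2), locked(d_store_office)}
    → {have(k2), have(k3), locked(d_office_bay), locked(d_store_office)}
  through step 2 (grab(k3)): drop {have(k3)}, keep {have(k2), locked(d_office_bay), locked(d_store_office)}, require {at(dock), key_at(k3,dock)}
    → {at(dock), have(k2), key_at(k3,dock), locked(d_office_bay), locked(d_store_office)}
  through step 1 (move(lab,dock)): drop {at(dock)}, keep {have(k2), key_at(k3,dock), locked(d_office_bay), locked(d_store_office)}, require {at(lab), open(d_dock_lab)}
    → {at(lab), have(k2), key_at(k3,dock), locked(d_office_bay), locked(d_store_office), open(d_dock_lab)}

== RESULT ==
["at(lab)", "have(k2)", "key_at(k3,dock)", "locked(d_office_bay)", "locked(d_store_office)", "open(d_dock_lab)"]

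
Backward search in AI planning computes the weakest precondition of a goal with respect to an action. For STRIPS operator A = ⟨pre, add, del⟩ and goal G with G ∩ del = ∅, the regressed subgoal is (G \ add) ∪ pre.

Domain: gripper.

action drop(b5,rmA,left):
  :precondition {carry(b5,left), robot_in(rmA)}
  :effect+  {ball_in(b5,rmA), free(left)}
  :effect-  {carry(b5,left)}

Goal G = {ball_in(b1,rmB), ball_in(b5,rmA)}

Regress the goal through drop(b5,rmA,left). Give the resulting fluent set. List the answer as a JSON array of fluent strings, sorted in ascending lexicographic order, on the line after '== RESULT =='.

Compute (G \ add) ∪ pre:
  G ∩ del = {}  (empty — regression defined)
  G \ add = {ball_in(b1,rmB), ball_in(b5,rmA)} \ {ball_in(b5,rmA), free(left)} = {ball_in(b1,rmB)}
  ∪ pre   = {ball_in(b1,rmB)} ∪ {carry(b5,left), robot_in(rmA)}
          = {ball_in(b1,rmB), carry(b5,left), robot_in(rmA)}

== RESULT ==
["ball_in(b1,rmB)", "carry(b5,left)", "robot_in(rmA)"]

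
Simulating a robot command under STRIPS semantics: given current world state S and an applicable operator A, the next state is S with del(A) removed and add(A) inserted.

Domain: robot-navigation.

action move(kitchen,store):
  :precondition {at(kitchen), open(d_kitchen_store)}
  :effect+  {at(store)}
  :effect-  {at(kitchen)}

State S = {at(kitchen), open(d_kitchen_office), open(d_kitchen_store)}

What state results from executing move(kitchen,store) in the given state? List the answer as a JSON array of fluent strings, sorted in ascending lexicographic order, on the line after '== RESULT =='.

Progress:
  pre ⊆ S: {at(kitchen), open(d_kitchen_store)} ⊆ S  — applicable
  S \ del = {open(d_kitchen_office), open(d_kitchen_store)}
  ∪ add   = {at(store), open(d_kitchen_office), open(d_kitchen_store)}

== RESULT ==
["at(store)", "open(d_kitchen_office)", "open(d_kitchen_store)"]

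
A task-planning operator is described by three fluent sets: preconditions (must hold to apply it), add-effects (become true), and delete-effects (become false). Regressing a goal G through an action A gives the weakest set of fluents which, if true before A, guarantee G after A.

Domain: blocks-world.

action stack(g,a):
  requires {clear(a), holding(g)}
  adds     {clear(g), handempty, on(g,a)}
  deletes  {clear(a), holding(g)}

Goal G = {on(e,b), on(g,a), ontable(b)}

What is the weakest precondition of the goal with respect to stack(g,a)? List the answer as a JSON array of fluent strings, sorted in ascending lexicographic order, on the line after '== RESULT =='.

Regress:
  G ∩ del = {}  (empty — regression defined)
  G \ add = {on(e,b), on(g,a), ontable(b)} \ {clear(g), handempty, on(g,a)} = {on(e,b), ontable(b)}
  ∪ pre   = {on(e,b), ontable(b)} ∪ {clear(a), holding(g)}
          = {clear(a), holding(g), on(e,b), ontable(b)}

== RESULT ==
["clear(a)", "holding(g)", "on(e,b)", "ontable(b)"]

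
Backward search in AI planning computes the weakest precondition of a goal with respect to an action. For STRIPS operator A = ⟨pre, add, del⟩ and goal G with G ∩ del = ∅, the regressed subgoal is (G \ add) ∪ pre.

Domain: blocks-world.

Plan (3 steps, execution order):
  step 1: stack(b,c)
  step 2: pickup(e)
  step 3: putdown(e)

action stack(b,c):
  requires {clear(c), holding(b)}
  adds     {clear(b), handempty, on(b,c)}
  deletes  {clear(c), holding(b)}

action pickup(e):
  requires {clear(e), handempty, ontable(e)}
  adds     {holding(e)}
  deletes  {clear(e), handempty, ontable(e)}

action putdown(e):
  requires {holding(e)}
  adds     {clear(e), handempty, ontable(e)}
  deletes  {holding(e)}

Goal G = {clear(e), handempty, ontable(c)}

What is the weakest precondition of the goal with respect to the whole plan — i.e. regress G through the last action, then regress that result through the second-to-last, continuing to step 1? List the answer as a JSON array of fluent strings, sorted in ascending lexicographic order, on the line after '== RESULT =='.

Work backward from the goal:
  through step 3 (putdown(e)): drop {clear(e), handempty}, keep {ontable(c)}, require {holding(e)}
    → {holding(e), ontable(c)}
  through step 2 (pickup(e)): drop {holding(e)}, keep {ontable(c)}, require {clear(e), handempty, ontable(e)}
    → {clear(e), handempty, ontable(c), ontable(e)}
  through step 1 (stack(b,c)): drop {handempty}, keep {clear(e), ontable(c), ontable(e)}, require {clear(c), holding(b)}
    → {clear(c), clear(e), holding(b), ontable(c), ontable(e)}

== RESULT ==
["clear(c)", "clear(e)", "holding(b)", "ontable(c)", "ontable(e)"]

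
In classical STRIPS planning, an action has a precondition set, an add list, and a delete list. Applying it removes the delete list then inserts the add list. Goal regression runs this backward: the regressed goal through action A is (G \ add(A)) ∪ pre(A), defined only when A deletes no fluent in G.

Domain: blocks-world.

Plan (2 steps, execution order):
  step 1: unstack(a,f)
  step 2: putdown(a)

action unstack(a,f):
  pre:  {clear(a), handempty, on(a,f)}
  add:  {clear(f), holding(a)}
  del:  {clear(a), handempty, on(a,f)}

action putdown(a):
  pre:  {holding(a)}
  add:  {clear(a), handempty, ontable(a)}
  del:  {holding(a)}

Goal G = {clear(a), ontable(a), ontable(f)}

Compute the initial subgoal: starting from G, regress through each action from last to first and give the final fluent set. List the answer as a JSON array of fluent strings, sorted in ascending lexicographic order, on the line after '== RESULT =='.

Work backward from the goal:
  through step 2 (putdown(a)): drop {clear(a), ontable(a)}, keep {ontable(f)}, require {holding(a)}
    → {holding(a), ontable(f)}
  through step 1 (unstack(a,f)): drop {holding(a)}, keep {ontable(f)}, require {clear(a), handempty, on(a,f)}
    → {clear(a), handempty, on(a,f), ontable(f)}

== RESULT ==
["clear(a)", "handempty", "on(a,f)", "ontable(f)"]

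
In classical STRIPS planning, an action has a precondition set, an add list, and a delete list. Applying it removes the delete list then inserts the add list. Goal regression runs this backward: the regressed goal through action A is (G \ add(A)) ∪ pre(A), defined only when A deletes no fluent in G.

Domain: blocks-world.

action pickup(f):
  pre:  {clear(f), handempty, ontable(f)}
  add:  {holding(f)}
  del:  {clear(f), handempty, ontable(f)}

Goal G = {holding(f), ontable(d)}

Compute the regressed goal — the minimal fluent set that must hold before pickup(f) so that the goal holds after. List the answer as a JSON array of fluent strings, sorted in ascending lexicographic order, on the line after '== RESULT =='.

Compute (G \ add) ∪ pre:
  G ∩ del = {}  (empty — regression defined)
  G \ add = {holding(f), ontable(d)} \ {holding(f)} = {ontable(d)}
  ∪ pre   = {ontable(d)} ∪ {clear(f), handempty, ontable(f)}
          = {clear(f), handempty, ontable(d), ontable(f)}

== RESULT ==
["clear(f)", "handempty", "ontable(d)", "ontable(f)"]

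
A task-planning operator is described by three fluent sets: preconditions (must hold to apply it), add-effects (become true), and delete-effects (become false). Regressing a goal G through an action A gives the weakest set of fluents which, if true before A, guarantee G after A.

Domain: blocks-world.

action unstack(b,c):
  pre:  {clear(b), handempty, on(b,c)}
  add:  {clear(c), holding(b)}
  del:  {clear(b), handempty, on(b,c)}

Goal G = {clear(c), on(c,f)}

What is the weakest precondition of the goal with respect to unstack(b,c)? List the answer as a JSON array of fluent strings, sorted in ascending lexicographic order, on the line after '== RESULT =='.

Regress:
  G ∩ del = {}  (empty — regression defined)
  G \ add = {clear(c), on(c,f)} \ {clear(c), holding(b)} = {on(c,f)}
  ∪ pre   = {on(c,f)} ∪ {clear(b), handempty, on(b,c)}
          = {clear(b), handempty, on(b,c), on(c,f)}

== RESULT ==
["clear(b)", "handempty", "on(b,c)", "on(c,f)"]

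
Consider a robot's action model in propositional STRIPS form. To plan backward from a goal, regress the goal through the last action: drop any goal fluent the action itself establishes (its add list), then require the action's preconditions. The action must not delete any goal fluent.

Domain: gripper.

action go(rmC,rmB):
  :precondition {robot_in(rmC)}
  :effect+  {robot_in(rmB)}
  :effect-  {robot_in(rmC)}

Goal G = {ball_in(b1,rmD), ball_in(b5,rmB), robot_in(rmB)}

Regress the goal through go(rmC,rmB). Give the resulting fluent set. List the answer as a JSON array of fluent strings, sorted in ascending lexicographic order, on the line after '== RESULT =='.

Compute (G \ add) ∪ pre:
  G ∩ del = {}  (empty — regression defined)
  G \ add = {ball_in(b1,rmD), ball_in(b5,rmB), robot_in(rmB)} \ {robot_in(rmB)} = {ball_in(b1,rmD), ball_in(b5,rmB)}
  ∪ pre   = {ball_in(b1,rmD), ball_in(b5,rmB)} ∪ {robot_in(rmC)}
          = {ball_in(b1,rmD), ball_in(b5,rmB), robot_in(rmC)}

== RESULT ==
["ball_in(b1,rmD)", "ball_in(b5,rmB)", "robot_in(rmC)"]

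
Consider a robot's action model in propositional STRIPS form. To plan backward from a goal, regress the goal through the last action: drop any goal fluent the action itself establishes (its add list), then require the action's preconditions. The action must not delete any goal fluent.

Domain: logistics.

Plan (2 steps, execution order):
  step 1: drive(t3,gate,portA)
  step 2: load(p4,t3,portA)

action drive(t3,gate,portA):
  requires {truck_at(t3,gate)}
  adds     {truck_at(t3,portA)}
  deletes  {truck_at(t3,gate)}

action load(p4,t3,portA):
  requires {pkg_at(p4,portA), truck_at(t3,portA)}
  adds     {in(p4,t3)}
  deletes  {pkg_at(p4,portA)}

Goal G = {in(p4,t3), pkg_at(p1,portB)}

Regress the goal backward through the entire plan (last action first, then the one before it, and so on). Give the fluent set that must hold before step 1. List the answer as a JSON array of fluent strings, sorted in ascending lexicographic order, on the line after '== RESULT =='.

Regress step by step:
  through step 2 (load(p4,t3,portA)): drop {in(p4,t3)}, keep {pkg_at(p1,portB)}, require {pkg_at(p4,portA), truck_at(t3,portA)}
    → {pkg_at(p1,portB), pkg_at(p4,portA), truck_at(t3,portA)}
  through step 1 (drive(t3,gate,portA)): drop {truck_at(t3,portA)}, keep {pkg_at(p1,portB), pkg_at(p4,portA)}, require {truck_at(t3,gate)}
    → {pkg_at(p1,portB), pkg_at(p4,portA), truck_at(t3,gate)}

== RESULT ==
["pkg_at(p1,portB)", "pkg_at(p4,portA)", "truck_at(t3,gate)"]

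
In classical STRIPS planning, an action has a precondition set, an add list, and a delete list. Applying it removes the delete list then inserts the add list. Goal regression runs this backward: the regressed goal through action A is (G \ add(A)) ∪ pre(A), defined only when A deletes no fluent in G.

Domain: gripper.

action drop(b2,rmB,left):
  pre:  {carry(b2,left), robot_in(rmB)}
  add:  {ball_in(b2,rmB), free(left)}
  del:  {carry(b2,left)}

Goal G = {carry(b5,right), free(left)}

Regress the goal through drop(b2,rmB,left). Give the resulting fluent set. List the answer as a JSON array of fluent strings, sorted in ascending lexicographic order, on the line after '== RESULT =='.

Compute (G \ add) ∪ pre:
  G ∩ del = {}  (empty — regression defined)
  G \ add = {carry(b5,right), free(left)} \ {ball_in(b2,rmB), free(left)} = {carry(b5,right)}
  ∪ pre   = {carry(b5,right)} ∪ {carry(b2,left), robot_in(rmB)}
          = {carry(b2,left), carry(b5,right), robot_in(rmB)}

== RESULT ==
["carry(b2,left)", "carry(b5,right)", "robot_in(rmB)"]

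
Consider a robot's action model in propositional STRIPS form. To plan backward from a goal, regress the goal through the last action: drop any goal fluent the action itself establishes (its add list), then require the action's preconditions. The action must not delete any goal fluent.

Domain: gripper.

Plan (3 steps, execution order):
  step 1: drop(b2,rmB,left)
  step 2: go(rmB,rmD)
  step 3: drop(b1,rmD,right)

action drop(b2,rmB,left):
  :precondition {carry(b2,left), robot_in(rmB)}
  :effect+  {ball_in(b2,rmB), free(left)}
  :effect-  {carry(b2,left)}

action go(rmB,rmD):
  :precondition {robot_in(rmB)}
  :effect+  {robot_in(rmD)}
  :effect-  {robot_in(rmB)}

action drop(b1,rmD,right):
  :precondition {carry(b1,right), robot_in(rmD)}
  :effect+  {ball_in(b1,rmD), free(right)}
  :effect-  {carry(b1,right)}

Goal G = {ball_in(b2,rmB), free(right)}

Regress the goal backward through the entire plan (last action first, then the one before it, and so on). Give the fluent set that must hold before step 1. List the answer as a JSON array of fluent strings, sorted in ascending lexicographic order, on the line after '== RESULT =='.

Regress step by step:
  through step 3 (drop(b1,rmD,right)): drop {free(right)}, keep {ball_in(b2,rmB)}, require {carry(b1,right), robot_in(rmD)}
    → {ball_in(b2,rmB), carry(b1,right), robot_in(rmD)}
  through step 2 (go(rmB,rmD)): drop {robot_in(rmD)}, keep {ball_in(b2,rmB), carry(b1,right)}, require {robot_in(rmB)}
    → {ball_in(b2,rmB), carry(b1,right), robot_in(rmB)}
  through step 1 (drop(b2,rmB,left)): drop {ball_in(b2,rmB)}, keep {carry(b1,right), robot_in(rmB)}, require {carry(b2,left), robot_in(rmB)}
    → {carry(b1,right), carry(b2,left), robot_in(rmB)}

== RESULT ==
["carry(b1,right)", "carry(b2,left)", "robot_in(rmB)"]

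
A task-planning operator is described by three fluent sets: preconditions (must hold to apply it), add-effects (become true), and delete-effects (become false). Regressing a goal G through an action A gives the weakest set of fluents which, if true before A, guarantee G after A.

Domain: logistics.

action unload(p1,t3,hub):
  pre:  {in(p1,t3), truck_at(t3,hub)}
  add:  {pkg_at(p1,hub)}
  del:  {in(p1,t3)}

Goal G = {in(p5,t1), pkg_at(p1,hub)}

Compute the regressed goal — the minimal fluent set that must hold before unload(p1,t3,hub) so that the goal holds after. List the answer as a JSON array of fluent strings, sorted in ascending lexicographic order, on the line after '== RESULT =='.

Compute (G \ add) ∪ pre:
  G ∩ del = {}  (empty — regression defined)
  G \ add = {in(p5,t1), pkg_at(p1,hub)} \ {pkg_at(p1,hub)} = {in(p5,t1)}
  ∪ pre   = {in(p5,t1)} ∪ {in(p1,t3), truck_at(t3,hub)}
          = {in(p1,t3), in(p5,t1), truck_at(t3,hub)}

== RESULT ==
["in(p1,t3)", "in(p5,t1)", "truck_at(t3,hub)"]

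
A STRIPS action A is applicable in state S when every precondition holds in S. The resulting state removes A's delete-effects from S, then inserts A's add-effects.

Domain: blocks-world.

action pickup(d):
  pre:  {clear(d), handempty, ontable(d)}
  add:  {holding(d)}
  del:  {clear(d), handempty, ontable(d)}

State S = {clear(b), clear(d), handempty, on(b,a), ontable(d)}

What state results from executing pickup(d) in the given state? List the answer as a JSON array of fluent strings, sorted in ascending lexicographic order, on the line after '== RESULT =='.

Progress:
  pre ⊆ S: {clear(d), handempty, ontable(d)} ⊆ S  — applicable
  S \ del = {clear(b), on(b,a)}
  ∪ add   = {clear(b), holding(d), on(b,a)}

== RESULT ==
["clear(b)", "holding(d)", "on(b,a)"]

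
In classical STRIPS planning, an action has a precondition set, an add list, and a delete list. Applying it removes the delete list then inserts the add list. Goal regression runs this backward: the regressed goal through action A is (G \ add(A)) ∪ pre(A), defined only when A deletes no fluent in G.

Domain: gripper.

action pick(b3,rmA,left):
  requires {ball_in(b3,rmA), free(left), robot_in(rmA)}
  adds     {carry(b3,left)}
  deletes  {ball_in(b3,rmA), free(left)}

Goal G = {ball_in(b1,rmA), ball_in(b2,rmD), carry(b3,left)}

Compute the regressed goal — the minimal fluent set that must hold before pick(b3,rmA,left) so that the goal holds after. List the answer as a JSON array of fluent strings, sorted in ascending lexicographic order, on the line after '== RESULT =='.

Regress:
  G ∩ del = {}  (empty — regression defined)
  G \ add = {ball_in(b1,rmA), ball_in(b2,rmD), carry(b3,left)} \ {carry(b3,left)} = {ball_in(b1,rmA), ball_in(b2,rmD)}
  ∪ pre   = {ball_in(b1,rmA), ball_in(b2,rmD)} ∪ {ball_in(b3,rmA), free(left), robot_in(rmA)}
          = {ball_in(b1,rmA), ball_in(b2,rmD), ball_in(b3,rmA), free(left), robot_in(rmA)}

== RESULT ==
["ball_in(b1,rmA)", "ball_in(b2,rmD)", "ball_in(b3,rmA)", "free(left)", "robot_in(rmA)"]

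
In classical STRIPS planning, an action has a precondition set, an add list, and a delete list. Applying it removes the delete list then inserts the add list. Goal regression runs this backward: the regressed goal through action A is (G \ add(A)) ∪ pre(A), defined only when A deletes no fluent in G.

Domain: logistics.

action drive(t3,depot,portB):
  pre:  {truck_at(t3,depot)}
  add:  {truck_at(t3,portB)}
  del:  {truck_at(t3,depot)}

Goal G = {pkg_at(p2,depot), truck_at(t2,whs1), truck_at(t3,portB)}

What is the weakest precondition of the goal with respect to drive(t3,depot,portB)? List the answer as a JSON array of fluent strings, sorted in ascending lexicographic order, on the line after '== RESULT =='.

Compute (G \ add) ∪ pre:
  G ∩ del = {}  (empty — regression defined)
  G \ add = {pkg_at(p2,depot), truck_at(t2,whs1), truck_at(t3,portB)} \ {truck_at(t3,portB)} = {pkg_at(p2,depot), truck_at(t2,whs1)}
  ∪ pre   = {pkg_at(p2,depot), truck_at(t2,whs1)} ∪ {truck_at(t3,depot)}
          = {pkg_at(p2,depot), truck_at(t2,whs1), truck_at(t3,depot)}

== RESULT ==
["pkg_at(p2,depot)", "truck_at(t2,whs1)", "truck_at(t3,depot)"]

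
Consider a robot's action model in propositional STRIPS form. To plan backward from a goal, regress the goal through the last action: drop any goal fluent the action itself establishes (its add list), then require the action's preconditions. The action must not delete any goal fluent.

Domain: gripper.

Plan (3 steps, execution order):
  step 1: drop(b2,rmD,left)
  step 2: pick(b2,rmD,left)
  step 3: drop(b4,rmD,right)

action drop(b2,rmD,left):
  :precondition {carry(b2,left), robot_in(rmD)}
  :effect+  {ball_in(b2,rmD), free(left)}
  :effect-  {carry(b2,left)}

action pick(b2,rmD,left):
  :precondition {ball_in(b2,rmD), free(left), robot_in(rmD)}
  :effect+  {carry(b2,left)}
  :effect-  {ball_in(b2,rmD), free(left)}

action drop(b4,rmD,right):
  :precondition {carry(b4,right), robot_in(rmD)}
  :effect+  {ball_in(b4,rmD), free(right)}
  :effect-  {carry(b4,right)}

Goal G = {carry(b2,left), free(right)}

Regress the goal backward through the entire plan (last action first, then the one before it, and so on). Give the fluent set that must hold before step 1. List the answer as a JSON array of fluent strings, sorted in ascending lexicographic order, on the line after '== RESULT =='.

Regress step by step:
  through step 3 (drop(b4,rmD,right)): drop {free(right)}, keep {carry(b2,left)}, require {carry(b4,right), robot_in(rmD)}
    → {carry(b2,left), carry(b4,right), robot_in(rmD)}
  through step 2 (pick(b2,rmD,left)): drop {carry(b2,left)}, keep {carry(b4,right), robot_in(rmD)}, require {ball_in(b2,rmD), free(left), robot_in(rmD)}
    → {ball_in(b2,rmD), carry(b4,right), free(left), robot_in(rmD)}
  through step 1 (drop(b2,rmD,left)): drop {ball_in(b2,rmD), free(left)}, keep {carry(b4,right), robot_in(rmD)}, require {carry(b2,left), robot_in(rmD)}
    → {carry(b2,left), carry(b4,right), robot_in(rmD)}

== RESULT ==
["carry(b2,left)", "carry(b4,right)", "robot_in(rmD)"]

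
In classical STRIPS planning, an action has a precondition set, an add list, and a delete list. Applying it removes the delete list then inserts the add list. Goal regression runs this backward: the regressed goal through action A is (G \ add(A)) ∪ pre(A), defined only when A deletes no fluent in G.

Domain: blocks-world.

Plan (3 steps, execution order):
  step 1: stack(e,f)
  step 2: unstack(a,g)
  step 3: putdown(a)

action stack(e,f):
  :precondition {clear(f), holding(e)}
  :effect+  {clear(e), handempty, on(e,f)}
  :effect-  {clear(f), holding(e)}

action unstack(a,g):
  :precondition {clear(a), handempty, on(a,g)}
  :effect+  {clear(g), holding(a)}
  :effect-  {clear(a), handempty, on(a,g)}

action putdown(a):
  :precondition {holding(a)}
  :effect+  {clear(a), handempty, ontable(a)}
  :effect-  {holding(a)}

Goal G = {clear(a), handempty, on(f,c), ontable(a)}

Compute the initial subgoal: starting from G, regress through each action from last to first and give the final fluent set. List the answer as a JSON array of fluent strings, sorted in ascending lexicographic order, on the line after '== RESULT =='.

Regress step by step:
  through step 3 (putdown(a)): drop {clear(a), handempty, ontable(a)}, keep {on(f,c)}, require {holding(a)}
    → {holding(a), on(f,c)}
  through step 2 (unstack(a,g)): drop {holding(a)}, keep {on(f,c)}, require {clear(a), handempty, on(a,g)}
    → {clear(a), handempty, on(a,g), on(f,c)}
  through step 1 (stack(e,f)): drop {handempty}, keep {clear(a), on(a,g), on(f,c)}, require {clear(f), holding(e)}
    → {clear(a), clear(f), holding(e), on(a,g), on(f,c)}

== RESULT ==
["clear(a)", "clear(f)", "holding(e)", "on(a,g)", "on(f,c)"]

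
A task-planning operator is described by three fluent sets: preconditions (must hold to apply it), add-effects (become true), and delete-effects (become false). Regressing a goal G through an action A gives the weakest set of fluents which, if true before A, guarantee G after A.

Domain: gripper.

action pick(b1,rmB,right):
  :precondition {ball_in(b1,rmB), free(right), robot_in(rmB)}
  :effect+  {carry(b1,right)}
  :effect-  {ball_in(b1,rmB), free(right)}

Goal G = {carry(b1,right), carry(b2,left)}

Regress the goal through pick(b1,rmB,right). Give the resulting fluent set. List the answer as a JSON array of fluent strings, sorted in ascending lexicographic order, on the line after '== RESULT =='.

Compute (G \ add) ∪ pre:
  G ∩ del = {}  (empty — regression defined)
  G \ add = {carry(b1,right), carry(b2,left)} \ {carry(b1,right)} = {carry(b2,left)}
  ∪ pre   = {carry(b2,left)} ∪ {ball_in(b1,rmB), free(right), robot_in(rmB)}
          = {ball_in(b1,rmB), carry(b2,left), free(right), robot_in(rmB)}

== RESULT ==
["ball_in(b1,rmB)", "carry(b2,left)", "free(right)", "robot_in(rmB)"]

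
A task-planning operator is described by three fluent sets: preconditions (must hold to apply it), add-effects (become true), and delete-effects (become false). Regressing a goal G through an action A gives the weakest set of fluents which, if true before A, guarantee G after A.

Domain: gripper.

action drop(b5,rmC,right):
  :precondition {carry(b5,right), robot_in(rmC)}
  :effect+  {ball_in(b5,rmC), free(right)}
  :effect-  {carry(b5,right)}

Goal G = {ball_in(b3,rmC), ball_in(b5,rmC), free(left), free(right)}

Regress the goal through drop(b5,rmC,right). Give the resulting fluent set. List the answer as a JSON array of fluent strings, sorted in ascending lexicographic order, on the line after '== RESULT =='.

Regress:
  G ∩ del = {}  (empty — regression defined)
  G \ add = {ball_in(b3,rmC), ball_in(b5,rmC), free(left), free(right)} \ {ball_in(b5,rmC), free(right)} = {ball_in(b3,rmC), free(left)}
  ∪ pre   = {ball_in(b3,rmC), free(left)} ∪ {carry(b5,right), robot_in(rmC)}
          = {ball_in(b3,rmC), carry(b5,right), free(left), robot_in(rmC)}

== RESULT ==
["ball_in(b3,rmC)", "carry(b5,right)", "free(left)", "robot_in(rmC)"]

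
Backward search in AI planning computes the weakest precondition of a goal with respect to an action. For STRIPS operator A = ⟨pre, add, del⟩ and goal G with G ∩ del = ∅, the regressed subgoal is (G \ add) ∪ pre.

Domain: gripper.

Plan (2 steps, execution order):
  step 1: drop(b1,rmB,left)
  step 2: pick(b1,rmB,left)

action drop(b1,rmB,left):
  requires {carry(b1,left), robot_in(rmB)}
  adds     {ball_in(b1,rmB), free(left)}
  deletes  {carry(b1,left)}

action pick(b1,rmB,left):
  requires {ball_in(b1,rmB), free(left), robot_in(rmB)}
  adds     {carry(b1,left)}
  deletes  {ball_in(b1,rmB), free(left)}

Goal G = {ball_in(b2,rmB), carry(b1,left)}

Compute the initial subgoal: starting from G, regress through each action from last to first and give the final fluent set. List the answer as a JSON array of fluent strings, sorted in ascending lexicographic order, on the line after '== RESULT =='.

Regress step by step:
  through step 2 (pick(b1,rmB,left)): drop {carry(b1,left)}, keep {ball_in(b2,rmB)}, require {ball_in(b1,rmB), free(left), robot_in(rmB)}
    → {ball_in(b1,rmB), ball_in(b2,rmB), free(left), robot_in(rmB)}
  through step 1 (drop(b1,rmB,left)): drop {ball_in(b1,rmB), free(left)}, keep {ball_in(b2,rmB), robot_in(rmB)}, require {carry(b1,left), robot_in(rmB)}
    → {ball_in(b2,rmB), carry(b1,left), robot_in(rmB)}

== RESULT ==
["ball_in(b2,rmB)", "carry(b1,left)", "robot_in(rmB)"]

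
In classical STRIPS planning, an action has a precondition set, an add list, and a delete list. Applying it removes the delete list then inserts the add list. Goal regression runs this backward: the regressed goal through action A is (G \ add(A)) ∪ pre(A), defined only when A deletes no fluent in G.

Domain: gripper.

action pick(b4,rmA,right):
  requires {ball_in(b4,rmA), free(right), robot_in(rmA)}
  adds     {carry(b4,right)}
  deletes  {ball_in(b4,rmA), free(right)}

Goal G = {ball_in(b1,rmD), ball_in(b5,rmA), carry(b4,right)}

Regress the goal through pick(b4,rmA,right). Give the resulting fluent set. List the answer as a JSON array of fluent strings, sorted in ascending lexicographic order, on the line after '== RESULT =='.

Compute (G \ add) ∪ pre:
  G ∩ del = {}  (empty — regression defined)
  G \ add = {ball_in(b1,rmD), ball_in(b5,rmA), carry(b4,right)} \ {carry(b4,right)} = {ball_in(b1,rmD), ball_in(b5,rmA)}
  ∪ pre   = {ball_in(b1,rmD), ball_in(b5,rmA)} ∪ {ball_in(b4,rmA), free(right), robot_in(rmA)}
          = {ball_in(b1,rmD), ball_in(b4,rmA), ball_in(b5,rmA), free(right), robot_in(rmA)}

== RESULT ==
["ball_in(b1,rmD)", "ball_in(b4,rmA)", "ball_in(b5,rmA)", "free(right)", "robot_in(rmA)"]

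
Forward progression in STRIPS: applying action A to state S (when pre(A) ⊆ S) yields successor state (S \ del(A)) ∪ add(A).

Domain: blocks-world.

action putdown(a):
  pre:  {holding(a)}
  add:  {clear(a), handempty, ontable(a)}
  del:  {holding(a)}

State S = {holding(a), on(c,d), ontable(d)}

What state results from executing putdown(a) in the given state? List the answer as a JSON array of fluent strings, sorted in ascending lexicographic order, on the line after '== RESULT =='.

Compute (S \ del) ∪ add:
  pre ⊆ S: {holding(a)} ⊆ S  — applicable
  S \ del = {on(c,d), ontable(d)}
  ∪ add   = {clear(a), handempty, on(c,d), ontable(a), ontable(d)}

== RESULT ==
["clear(a)", "handempty", "on(c,d)", "ontable(a)", "ontable(d)"]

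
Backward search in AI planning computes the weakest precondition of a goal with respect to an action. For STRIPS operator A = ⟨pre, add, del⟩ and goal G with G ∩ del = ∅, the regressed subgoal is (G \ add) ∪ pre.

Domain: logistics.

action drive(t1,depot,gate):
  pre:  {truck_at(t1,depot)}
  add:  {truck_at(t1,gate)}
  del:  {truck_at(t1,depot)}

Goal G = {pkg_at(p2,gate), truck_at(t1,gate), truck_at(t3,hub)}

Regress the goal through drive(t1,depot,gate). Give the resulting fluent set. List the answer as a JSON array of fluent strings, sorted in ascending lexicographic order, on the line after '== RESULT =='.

Regress:
  G ∩ del = {}  (empty — regression defined)
  G \ add = {pkg_at(p2,gate), truck_at(t1,gate), truck_at(t3,hub)} \ {truck_at(t1,gate)} = {pkg_at(p2,gate), truck_at(t3,hub)}
  ∪ pre   = {pkg_at(p2,gate), truck_at(t3,hub)} ∪ {truck_at(t1,depot)}
          = {pkg_at(p2,gate), truck_at(t1,depot), truck_at(t3,hub)}

== RESULT ==
["pkg_at(p2,gate)", "truck_at(t1,depot)", "truck_at(t3,hub)"]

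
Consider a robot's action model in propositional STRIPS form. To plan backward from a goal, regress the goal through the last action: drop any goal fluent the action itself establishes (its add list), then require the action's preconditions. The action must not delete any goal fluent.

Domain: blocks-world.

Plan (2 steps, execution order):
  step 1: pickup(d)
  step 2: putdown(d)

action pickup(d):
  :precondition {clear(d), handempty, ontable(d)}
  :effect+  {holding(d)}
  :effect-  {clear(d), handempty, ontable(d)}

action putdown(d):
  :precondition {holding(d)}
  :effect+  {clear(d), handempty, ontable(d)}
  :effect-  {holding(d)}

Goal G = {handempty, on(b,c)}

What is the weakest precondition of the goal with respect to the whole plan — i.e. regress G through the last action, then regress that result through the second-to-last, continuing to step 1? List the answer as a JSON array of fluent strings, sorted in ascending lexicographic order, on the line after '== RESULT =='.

Regress step by step:
  through step 2 (putdown(d)): drop {handempty}, keep {on(b,c)}, require {holding(d)}
    → {holding(d), on(b,c)}
  through step 1 (pickup(d)): drop {holding(d)}, keep {on(b,c)}, require {clear(d), handempty, ontable(d)}
    → {clear(d), handempty, on(b,c), ontable(d)}

== RESULT ==
["clear(d)", "handempty", "on(b,c)", "ontable(d)"]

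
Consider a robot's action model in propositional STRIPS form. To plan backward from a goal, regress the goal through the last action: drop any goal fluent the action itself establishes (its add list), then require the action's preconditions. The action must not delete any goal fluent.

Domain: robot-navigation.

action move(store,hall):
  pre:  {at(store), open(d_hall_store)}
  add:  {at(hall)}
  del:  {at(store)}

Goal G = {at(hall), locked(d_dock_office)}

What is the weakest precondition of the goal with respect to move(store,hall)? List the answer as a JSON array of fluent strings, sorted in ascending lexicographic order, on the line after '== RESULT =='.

Regress:
  G ∩ del = {}  (empty — regression defined)
  G \ add = {at(hall), locked(d_dock_office)} \ {at(hall)} = {locked(d_dock_office)}
  ∪ pre   = {locked(d_dock_office)} ∪ {at(store), open(d_hall_store)}
          = {at(store), locked(d_dock_office), open(d_hall_store)}

== RESULT ==
["at(store)", "locked(d_dock_office)", "open(d_hall_store)"]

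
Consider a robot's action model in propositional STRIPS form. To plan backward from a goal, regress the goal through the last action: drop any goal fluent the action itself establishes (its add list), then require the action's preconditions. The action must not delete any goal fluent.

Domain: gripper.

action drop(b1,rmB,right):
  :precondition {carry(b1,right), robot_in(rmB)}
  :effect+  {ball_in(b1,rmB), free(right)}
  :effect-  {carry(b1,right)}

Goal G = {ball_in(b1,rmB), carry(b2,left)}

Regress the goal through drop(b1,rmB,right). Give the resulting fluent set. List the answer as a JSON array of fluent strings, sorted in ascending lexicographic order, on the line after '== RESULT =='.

Compute (G \ add) ∪ pre:
  G ∩ del = {}  (empty — regression defined)
  G \ add = {ball_in(b1,rmB), carry(b2,left)} \ {ball_in(b1,rmB), free(right)} = {carry(b2,left)}
  ∪ pre   = {carry(b2,left)} ∪ {carry(b1,right), robot_in(rmB)}
          = {carry(b1,right), carry(b2,left), robot_in(rmB)}

== RESULT ==
["carry(b1,right)", "carry(b2,left)", "robot_in(rmB)"]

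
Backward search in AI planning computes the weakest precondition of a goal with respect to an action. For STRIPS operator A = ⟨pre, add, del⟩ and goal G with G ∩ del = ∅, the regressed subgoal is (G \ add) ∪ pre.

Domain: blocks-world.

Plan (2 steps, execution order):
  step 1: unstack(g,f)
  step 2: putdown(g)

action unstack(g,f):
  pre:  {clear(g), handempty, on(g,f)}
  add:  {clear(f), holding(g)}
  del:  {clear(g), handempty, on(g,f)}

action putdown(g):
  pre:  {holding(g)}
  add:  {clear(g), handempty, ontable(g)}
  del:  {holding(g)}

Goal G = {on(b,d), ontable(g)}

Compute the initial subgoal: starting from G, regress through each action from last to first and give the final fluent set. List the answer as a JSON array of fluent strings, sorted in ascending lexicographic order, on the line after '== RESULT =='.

Regress step by step:
  through step 2 (putdown(g)): drop {ontable(g)}, keep {on(b,d)}, require {holding(g)}
    → {holding(g), on(b,d)}
  through step 1 (unstack(g,f)): drop {holding(g)}, keep {on(b,d)}, require {clear(g), handempty, on(g,f)}
    → {clear(g), handempty, on(b,d), on(g,f)}

== RESULT ==
["clear(g)", "handempty", "on(b,d)", "on(g,f)"]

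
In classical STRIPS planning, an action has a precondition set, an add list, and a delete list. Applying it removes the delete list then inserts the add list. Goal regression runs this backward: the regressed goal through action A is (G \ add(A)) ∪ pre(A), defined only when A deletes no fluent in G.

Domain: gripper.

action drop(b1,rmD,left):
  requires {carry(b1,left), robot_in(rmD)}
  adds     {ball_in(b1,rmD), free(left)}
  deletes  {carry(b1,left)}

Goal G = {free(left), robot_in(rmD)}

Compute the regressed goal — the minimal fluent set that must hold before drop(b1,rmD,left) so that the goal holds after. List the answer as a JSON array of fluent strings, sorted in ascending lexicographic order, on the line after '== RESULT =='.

Compute (G \ add) ∪ pre:
  G ∩ del = {}  (empty — regression defined)
  G \ add = {free(left), robot_in(rmD)} \ {ball_in(b1,rmD), free(left)} = {robot_in(rmD)}
  ∪ pre   = {robot_in(rmD)} ∪ {carry(b1,left), robot_in(rmD)}
          = {carry(b1,left), robot_in(rmD)}

== RESULT ==
["carry(b1,left)", "robot_in(rmD)"]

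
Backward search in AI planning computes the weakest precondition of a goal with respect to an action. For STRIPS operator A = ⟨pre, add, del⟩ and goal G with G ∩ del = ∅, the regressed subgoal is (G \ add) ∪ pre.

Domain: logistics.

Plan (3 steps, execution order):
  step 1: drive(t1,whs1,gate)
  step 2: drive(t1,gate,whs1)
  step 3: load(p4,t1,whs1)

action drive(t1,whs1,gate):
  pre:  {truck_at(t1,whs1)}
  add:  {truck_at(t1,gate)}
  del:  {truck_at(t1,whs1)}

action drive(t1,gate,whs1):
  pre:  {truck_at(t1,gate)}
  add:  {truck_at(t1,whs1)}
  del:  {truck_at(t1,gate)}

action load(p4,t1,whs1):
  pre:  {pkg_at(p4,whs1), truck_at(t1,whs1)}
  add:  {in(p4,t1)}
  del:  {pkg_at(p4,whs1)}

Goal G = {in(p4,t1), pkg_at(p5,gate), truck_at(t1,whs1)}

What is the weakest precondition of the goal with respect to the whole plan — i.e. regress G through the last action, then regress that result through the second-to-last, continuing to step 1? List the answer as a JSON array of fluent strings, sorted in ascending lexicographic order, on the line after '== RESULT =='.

Regress step by step:
  through step 3 (load(p4,t1,whs1)): drop {in(p4,t1)}, keep {pkg_at(p5,gate), truck_at(t1,whs1)}, require {pkg_at(p4,whs1), truck_at(t1,whs1)}
    → {pkg_at(p4,whs1), pkg_at(p5,gate), truck_at(t1,whs1)}
  through step 2 (drive(t1,gate,whs1)): drop {truck_at(t1,whs1)}, keep {pkg_at(p4,whs1), pkg_at(p5,gate)}, require {truck_at(t1,gate)}
    → {pkg_at(p4,whs1), pkg_at(p5,gate), truck_at(t1,gate)}
  through step 1 (drive(t1,whs1,gate)): drop {truck_at(t1,gate)}, keep {pkg_at(p4,whs1), pkg_at(p5,gate)}, require {truck_at(t1,whs1)}
    → {pkg_at(p4,whs1), pkg_at(p5,gate), truck_at(t1,whs1)}

== RESULT ==
["pkg_at(p4,whs1)", "pkg_at(p5,gate)", "truck_at(t1,whs1)"]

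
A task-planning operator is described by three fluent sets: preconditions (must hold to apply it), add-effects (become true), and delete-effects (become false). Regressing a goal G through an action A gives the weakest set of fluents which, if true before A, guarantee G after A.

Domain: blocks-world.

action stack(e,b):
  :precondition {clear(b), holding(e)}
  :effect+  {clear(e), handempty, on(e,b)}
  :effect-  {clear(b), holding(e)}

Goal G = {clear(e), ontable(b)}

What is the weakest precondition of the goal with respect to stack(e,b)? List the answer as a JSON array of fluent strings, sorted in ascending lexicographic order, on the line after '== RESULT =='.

Regress:
  G ∩ del = {}  (empty — regression defined)
  G \ add = {clear(e), ontable(b)} \ {clear(e), handempty, on(e,b)} = {ontable(b)}
  ∪ pre   = {ontable(b)} ∪ {clear(b), holding(e)}
          = {clear(b), holding(e), ontable(b)}

== RESULT ==
["clear(b)", "holding(e)", "ontable(b)"]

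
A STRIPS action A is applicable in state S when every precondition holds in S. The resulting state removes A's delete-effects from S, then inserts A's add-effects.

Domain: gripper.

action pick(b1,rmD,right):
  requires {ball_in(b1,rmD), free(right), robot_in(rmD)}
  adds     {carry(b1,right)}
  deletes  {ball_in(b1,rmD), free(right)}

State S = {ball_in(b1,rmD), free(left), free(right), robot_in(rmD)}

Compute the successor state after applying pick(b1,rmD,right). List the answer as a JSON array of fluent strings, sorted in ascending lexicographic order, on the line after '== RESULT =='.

Compute (S \ del) ∪ add:
  pre ⊆ S: {ball_in(b1,rmD), free(right), robot_in(rmD)} ⊆ S  — applicable
  S \ del = {free(left), robot_in(rmD)}
  ∪ add   = {carry(b1,right), free(left), robot_in(rmD)}

== RESULT ==
["carry(b1,right)", "free(left)", "robot_in(rmD)"]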